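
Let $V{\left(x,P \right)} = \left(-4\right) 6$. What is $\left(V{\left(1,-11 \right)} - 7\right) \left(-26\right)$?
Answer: $806$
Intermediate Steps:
$V{\left(x,P \right)} = -24$
$\left(V{\left(1,-11 \right)} - 7\right) \left(-26\right) = \left(-24 - 7\right) \left(-26\right) = \left(-31\right) \left(-26\right) = 806$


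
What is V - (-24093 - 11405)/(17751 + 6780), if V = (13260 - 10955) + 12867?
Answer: 372219830/24531 ≈ 15173.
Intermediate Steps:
V = 15172 (V = 2305 + 12867 = 15172)
V - (-24093 - 11405)/(17751 + 6780) = 15172 - (-24093 - 11405)/(17751 + 6780) = 15172 - (-35498)/24531 = 15172 - 1*(-35498/24531) = 15172 + 35498/24531 = 372219830/24531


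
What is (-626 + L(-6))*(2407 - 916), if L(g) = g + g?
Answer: -951258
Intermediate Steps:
L(g) = 2*g
(-626 + L(-6))*(2407 - 916) = (-626 + 2*(-6))*(2407 - 916) = (-626 - 12)*1491 = -638*1491 = -951258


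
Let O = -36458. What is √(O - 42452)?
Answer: I*√78910 ≈ 280.91*I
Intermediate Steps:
√(O - 42452) = √(-36458 - 42452) = √(-78910) = I*√78910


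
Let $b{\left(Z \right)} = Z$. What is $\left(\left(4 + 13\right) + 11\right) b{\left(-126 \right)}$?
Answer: $-3528$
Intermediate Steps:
$\left(\left(4 + 13\right) + 11\right) b{\left(-126 \right)} = \left(\left(4 + 13\right) + 11\right) \left(-126\right) = \left(17 + 11\right) \left(-126\right) = 28 \left(-126\right) = -3528$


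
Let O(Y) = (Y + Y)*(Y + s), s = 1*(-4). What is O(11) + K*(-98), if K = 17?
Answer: -1512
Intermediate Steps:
s = -4
O(Y) = 2*Y*(-4 + Y) (O(Y) = (Y + Y)*(Y - 4) = (2*Y)*(-4 + Y) = 2*Y*(-4 + Y))
O(11) + K*(-98) = 2*11*(-4 + 11) + 17*(-98) = 2*11*7 - 1666 = 154 - 1666 = -1512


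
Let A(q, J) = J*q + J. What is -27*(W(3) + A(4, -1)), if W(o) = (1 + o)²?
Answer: -297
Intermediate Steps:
A(q, J) = J + J*q
-27*(W(3) + A(4, -1)) = -27*((1 + 3)² - (1 + 4)) = -27*(4² - 1*5) = -27*(16 - 5) = -27*11 = -297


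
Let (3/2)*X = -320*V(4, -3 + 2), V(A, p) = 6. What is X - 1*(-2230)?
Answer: 950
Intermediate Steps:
X = -1280 (X = 2*(-320*6)/3 = (⅔)*(-1920) = -1280)
X - 1*(-2230) = -1280 - 1*(-2230) = -1280 + 2230 = 950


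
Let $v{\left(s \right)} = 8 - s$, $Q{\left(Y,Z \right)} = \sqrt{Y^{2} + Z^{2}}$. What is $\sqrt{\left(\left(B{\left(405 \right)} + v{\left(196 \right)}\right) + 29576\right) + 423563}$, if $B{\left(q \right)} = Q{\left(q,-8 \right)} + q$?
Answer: $\sqrt{453356 + \sqrt{164089}} \approx 673.62$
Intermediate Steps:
$B{\left(q \right)} = q + \sqrt{64 + q^{2}}$ ($B{\left(q \right)} = \sqrt{q^{2} + \left(-8\right)^{2}} + q = \sqrt{q^{2} + 64} + q = \sqrt{64 + q^{2}} + q = q + \sqrt{64 + q^{2}}$)
$\sqrt{\left(\left(B{\left(405 \right)} + v{\left(196 \right)}\right) + 29576\right) + 423563} = \sqrt{\left(\left(\left(405 + \sqrt{64 + 405^{2}}\right) + \left(8 - 196\right)\right) + 29576\right) + 423563} = \sqrt{\left(\left(\left(405 + \sqrt{64 + 164025}\right) + \left(8 - 196\right)\right) + 29576\right) + 423563} = \sqrt{\left(\left(\left(405 + \sqrt{164089}\right) - 188\right) + 29576\right) + 423563} = \sqrt{\left(\left(217 + \sqrt{164089}\right) + 29576\right) + 423563} = \sqrt{\left(29793 + \sqrt{164089}\right) + 423563} = \sqrt{453356 + \sqrt{164089}}$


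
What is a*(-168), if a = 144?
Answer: -24192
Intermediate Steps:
a*(-168) = 144*(-168) = -24192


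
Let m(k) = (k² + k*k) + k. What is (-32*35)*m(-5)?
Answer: -50400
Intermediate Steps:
m(k) = k + 2*k² (m(k) = (k² + k²) + k = 2*k² + k = k + 2*k²)
(-32*35)*m(-5) = (-32*35)*(-5*(1 + 2*(-5))) = -(-5600)*(1 - 10) = -(-5600)*(-9) = -1120*45 = -50400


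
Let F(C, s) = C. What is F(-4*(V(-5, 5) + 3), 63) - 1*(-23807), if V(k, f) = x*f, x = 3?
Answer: 23735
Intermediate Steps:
V(k, f) = 3*f
F(-4*(V(-5, 5) + 3), 63) - 1*(-23807) = -4*(3*5 + 3) - 1*(-23807) = -4*(15 + 3) + 23807 = -4*18 + 23807 = -72 + 23807 = 23735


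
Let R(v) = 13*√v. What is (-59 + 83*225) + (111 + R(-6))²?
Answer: 29923 + 2886*I*√6 ≈ 29923.0 + 7069.2*I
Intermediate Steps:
(-59 + 83*225) + (111 + R(-6))² = (-59 + 83*225) + (111 + 13*√(-6))² = (-59 + 18675) + (111 + 13*(I*√6))² = 18616 + (111 + 13*I*√6)²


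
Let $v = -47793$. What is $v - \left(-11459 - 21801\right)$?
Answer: $-14533$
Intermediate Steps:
$v - \left(-11459 - 21801\right) = -47793 - \left(-11459 - 21801\right) = -47793 - -33260 = -47793 + 33260 = -14533$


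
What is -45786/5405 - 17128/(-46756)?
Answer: -512048344/63179045 ≈ -8.1047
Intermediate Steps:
-45786/5405 - 17128/(-46756) = -45786*1/5405 - 17128*(-1/46756) = -45786/5405 + 4282/11689 = -512048344/63179045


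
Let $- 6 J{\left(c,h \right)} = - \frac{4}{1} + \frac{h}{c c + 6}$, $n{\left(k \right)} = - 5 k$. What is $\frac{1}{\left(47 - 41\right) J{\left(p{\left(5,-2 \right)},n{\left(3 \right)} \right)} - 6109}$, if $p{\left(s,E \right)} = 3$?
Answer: $- \frac{1}{6104} \approx -0.00016383$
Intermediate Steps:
$J{\left(c,h \right)} = \frac{2}{3} - \frac{h}{6 \left(6 + c^{2}\right)}$ ($J{\left(c,h \right)} = - \frac{- \frac{4}{1} + \frac{h}{c c + 6}}{6} = - \frac{\left(-4\right) 1 + \frac{h}{c^{2} + 6}}{6} = - \frac{-4 + \frac{h}{6 + c^{2}}}{6} = \frac{2}{3} - \frac{h}{6 \left(6 + c^{2}\right)}$)
$\frac{1}{\left(47 - 41\right) J{\left(p{\left(5,-2 \right)},n{\left(3 \right)} \right)} - 6109} = \frac{1}{\left(47 - 41\right) \frac{24 - \left(-5\right) 3 + 4 \cdot 3^{2}}{6 \left(6 + 3^{2}\right)} - 6109} = \frac{1}{6 \frac{24 - -15 + 4 \cdot 9}{6 \left(6 + 9\right)} - 6109} = \frac{1}{6 \frac{24 + 15 + 36}{6 \cdot 15} - 6109} = \frac{1}{6 \cdot \frac{1}{6} \cdot \frac{1}{15} \cdot 75 - 6109} = \frac{1}{6 \cdot \frac{5}{6} - 6109} = \frac{1}{5 - 6109} = \frac{1}{-6104} = - \frac{1}{6104}$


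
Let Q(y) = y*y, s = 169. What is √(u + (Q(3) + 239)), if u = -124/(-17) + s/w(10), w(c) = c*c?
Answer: √7426841/170 ≈ 16.031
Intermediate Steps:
w(c) = c²
Q(y) = y²
u = 15273/1700 (u = -124/(-17) + 169/(10²) = -124*(-1/17) + 169/100 = 124/17 + 169*(1/100) = 124/17 + 169/100 = 15273/1700 ≈ 8.9841)
√(u + (Q(3) + 239)) = √(15273/1700 + (3² + 239)) = √(15273/1700 + (9 + 239)) = √(15273/1700 + 248) = √(436873/1700) = √7426841/170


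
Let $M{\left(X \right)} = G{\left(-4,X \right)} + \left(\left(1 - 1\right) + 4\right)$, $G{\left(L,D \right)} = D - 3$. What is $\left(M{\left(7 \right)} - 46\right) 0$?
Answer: $0$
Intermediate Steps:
$G{\left(L,D \right)} = -3 + D$
$M{\left(X \right)} = 1 + X$ ($M{\left(X \right)} = \left(-3 + X\right) + \left(\left(1 - 1\right) + 4\right) = \left(-3 + X\right) + \left(0 + 4\right) = \left(-3 + X\right) + 4 = 1 + X$)
$\left(M{\left(7 \right)} - 46\right) 0 = \left(\left(1 + 7\right) - 46\right) 0 = \left(8 - 46\right) 0 = \left(-38\right) 0 = 0$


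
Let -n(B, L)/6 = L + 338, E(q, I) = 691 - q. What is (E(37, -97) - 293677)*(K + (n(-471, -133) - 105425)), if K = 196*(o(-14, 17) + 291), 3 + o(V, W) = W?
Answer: 13735453125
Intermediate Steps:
o(V, W) = -3 + W
K = 59780 (K = 196*((-3 + 17) + 291) = 196*(14 + 291) = 196*305 = 59780)
n(B, L) = -2028 - 6*L (n(B, L) = -6*(L + 338) = -6*(338 + L) = -2028 - 6*L)
(E(37, -97) - 293677)*(K + (n(-471, -133) - 105425)) = ((691 - 1*37) - 293677)*(59780 + ((-2028 - 6*(-133)) - 105425)) = ((691 - 37) - 293677)*(59780 + ((-2028 + 798) - 105425)) = (654 - 293677)*(59780 + (-1230 - 105425)) = -293023*(59780 - 106655) = -293023*(-46875) = 13735453125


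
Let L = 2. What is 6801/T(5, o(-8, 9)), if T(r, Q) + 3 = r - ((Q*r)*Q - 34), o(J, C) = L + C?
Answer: -6801/569 ≈ -11.953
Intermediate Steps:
o(J, C) = 2 + C
T(r, Q) = 31 + r - r*Q**2 (T(r, Q) = -3 + (r - ((Q*r)*Q - 34)) = -3 + (r - (r*Q**2 - 34)) = -3 + (r - (-34 + r*Q**2)) = -3 + (r + (34 - r*Q**2)) = -3 + (34 + r - r*Q**2) = 31 + r - r*Q**2)
6801/T(5, o(-8, 9)) = 6801/(31 + 5 - 1*5*(2 + 9)**2) = 6801/(31 + 5 - 1*5*11**2) = 6801/(31 + 5 - 1*5*121) = 6801/(31 + 5 - 605) = 6801/(-569) = 6801*(-1/569) = -6801/569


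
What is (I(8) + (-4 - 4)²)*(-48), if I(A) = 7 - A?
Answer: -3024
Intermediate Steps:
(I(8) + (-4 - 4)²)*(-48) = ((7 - 1*8) + (-4 - 4)²)*(-48) = ((7 - 8) + (-8)²)*(-48) = (-1 + 64)*(-48) = 63*(-48) = -3024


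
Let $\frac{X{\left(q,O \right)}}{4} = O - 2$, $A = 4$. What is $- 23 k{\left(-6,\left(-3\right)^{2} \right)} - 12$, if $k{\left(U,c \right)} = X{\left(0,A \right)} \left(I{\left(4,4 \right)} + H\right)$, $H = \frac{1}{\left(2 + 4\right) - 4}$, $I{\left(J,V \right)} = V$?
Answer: $-840$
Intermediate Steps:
$X{\left(q,O \right)} = -8 + 4 O$ ($X{\left(q,O \right)} = 4 \left(O - 2\right) = 4 \left(-2 + O\right) = -8 + 4 O$)
$H = \frac{1}{2}$ ($H = \frac{1}{6 - 4} = \frac{1}{2} \approx 0.5$)
$k{\left(U,c \right)} = 36$ ($k{\left(U,c \right)} = \left(-8 + 4 \cdot 4\right) \left(4 + \frac{1}{2}\right) = \left(-8 + 16\right) \frac{9}{2} = 8 \cdot \frac{9}{2} = 36$)
$- 23 k{\left(-6,\left(-3\right)^{2} \right)} - 12 = \left(-23\right) 36 - 12 = -828 - 12 = -840$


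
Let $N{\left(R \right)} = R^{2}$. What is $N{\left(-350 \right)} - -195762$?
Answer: $318262$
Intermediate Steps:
$N{\left(-350 \right)} - -195762 = \left(-350\right)^{2} - -195762 = 122500 + 195762 = 318262$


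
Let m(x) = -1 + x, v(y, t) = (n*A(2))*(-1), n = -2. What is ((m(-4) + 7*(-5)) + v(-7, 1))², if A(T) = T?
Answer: 1296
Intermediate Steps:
v(y, t) = 4 (v(y, t) = -2*2*(-1) = -4*(-1) = 4)
((m(-4) + 7*(-5)) + v(-7, 1))² = (((-1 - 4) + 7*(-5)) + 4)² = ((-5 - 35) + 4)² = (-40 + 4)² = (-36)² = 1296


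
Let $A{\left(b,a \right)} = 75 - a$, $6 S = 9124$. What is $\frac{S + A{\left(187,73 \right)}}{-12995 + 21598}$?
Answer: $\frac{4568}{25809} \approx 0.17699$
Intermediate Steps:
$S = \frac{4562}{3}$ ($S = \frac{1}{6} \cdot 9124 = \frac{4562}{3} \approx 1520.7$)
$\frac{S + A{\left(187,73 \right)}}{-12995 + 21598} = \frac{\frac{4562}{3} + \left(75 - 73\right)}{-12995 + 21598} = \frac{\frac{4562}{3} + \left(75 - 73\right)}{8603} = \left(\frac{4562}{3} + 2\right) \frac{1}{8603} = \frac{4568}{3} \cdot \frac{1}{8603} = \frac{4568}{25809}$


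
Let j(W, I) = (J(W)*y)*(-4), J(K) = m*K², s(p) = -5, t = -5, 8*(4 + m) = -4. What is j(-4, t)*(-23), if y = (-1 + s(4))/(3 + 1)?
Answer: 9936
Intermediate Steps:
m = -9/2 (m = -4 + (⅛)*(-4) = -4 - ½ = -9/2 ≈ -4.5000)
J(K) = -9*K²/2
y = -3/2 (y = (-1 - 5)/(3 + 1) = -6/4 = -6*¼ = -3/2 ≈ -1.5000)
j(W, I) = -27*W² (j(W, I) = (-9*W²/2*(-3/2))*(-4) = (27*W²/4)*(-4) = -27*W²)
j(-4, t)*(-23) = -27*(-4)²*(-23) = -27*16*(-23) = -432*(-23) = 9936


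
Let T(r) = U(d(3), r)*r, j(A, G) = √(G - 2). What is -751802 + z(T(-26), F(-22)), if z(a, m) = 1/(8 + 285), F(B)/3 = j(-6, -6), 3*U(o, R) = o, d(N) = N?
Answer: -220277985/293 ≈ -7.5180e+5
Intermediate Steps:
U(o, R) = o/3
j(A, G) = √(-2 + G)
F(B) = 6*I*√2 (F(B) = 3*√(-2 - 6) = 3*√(-8) = 3*(2*I*√2) = 6*I*√2)
T(r) = r (T(r) = ((⅓)*3)*r = 1*r = r)
z(a, m) = 1/293
-751802 + z(T(-26), F(-22)) = -751802 + 1/293 = -220277985/293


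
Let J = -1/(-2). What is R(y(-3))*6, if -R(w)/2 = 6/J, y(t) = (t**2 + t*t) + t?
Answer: -144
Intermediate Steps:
J = 1/2 (J = -1*(-1/2) = 1/2 ≈ 0.50000)
y(t) = t + 2*t**2 (y(t) = (t**2 + t**2) + t = 2*t**2 + t = t + 2*t**2)
R(w) = -24 (R(w) = -12/1/2 = -12*2 = -2*12 = -24)
R(y(-3))*6 = -24*6 = -144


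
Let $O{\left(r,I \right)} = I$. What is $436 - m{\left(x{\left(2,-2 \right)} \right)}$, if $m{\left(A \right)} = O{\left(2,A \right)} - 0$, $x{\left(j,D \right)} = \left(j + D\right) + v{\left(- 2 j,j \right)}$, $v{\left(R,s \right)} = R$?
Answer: $440$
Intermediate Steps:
$x{\left(j,D \right)} = D - j$ ($x{\left(j,D \right)} = \left(j + D\right) - 2 j = \left(D + j\right) - 2 j = D - j$)
$m{\left(A \right)} = A$ ($m{\left(A \right)} = A - 0 = A + 0 = A$)
$436 - m{\left(x{\left(2,-2 \right)} \right)} = 436 - \left(-2 - 2\right) = 436 - -4 = 436 + 4 = 440$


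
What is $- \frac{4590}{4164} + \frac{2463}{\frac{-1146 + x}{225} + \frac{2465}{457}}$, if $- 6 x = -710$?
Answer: $\frac{263544035895}{88465568} \approx 2979.1$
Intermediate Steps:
$x = \frac{355}{3}$ ($x = \left(- \frac{1}{6}\right) \left(-710\right) = \frac{355}{3} \approx 118.33$)
$- \frac{4590}{4164} + \frac{2463}{\frac{-1146 + x}{225} + \frac{2465}{457}} = - \frac{4590}{4164} + \frac{2463}{\frac{-1146 + \frac{355}{3}}{225} + \frac{2465}{457}} = \left(-4590\right) \frac{1}{4164} + \frac{2463}{\left(- \frac{3083}{3}\right) \frac{1}{225} + 2465 \cdot \frac{1}{457}} = - \frac{765}{694} + \frac{2463}{- \frac{3083}{675} + \frac{2465}{457}} = - \frac{765}{694} + \frac{2463}{\frac{254944}{308475}} = - \frac{765}{694} + 2463 \cdot \frac{308475}{254944} = - \frac{765}{694} + \frac{759773925}{254944} = \frac{263544035895}{88465568}$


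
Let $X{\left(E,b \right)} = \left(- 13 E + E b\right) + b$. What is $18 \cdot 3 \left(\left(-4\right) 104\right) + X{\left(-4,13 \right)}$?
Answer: $-22451$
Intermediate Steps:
$X{\left(E,b \right)} = b - 13 E + E b$
$18 \cdot 3 \left(\left(-4\right) 104\right) + X{\left(-4,13 \right)} = 18 \cdot 3 \left(\left(-4\right) 104\right) - -13 = 54 \left(-416\right) + \left(13 + 52 - 52\right) = -22464 + 13 = -22451$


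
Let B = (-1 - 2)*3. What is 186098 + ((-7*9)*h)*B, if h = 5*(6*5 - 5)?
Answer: 256973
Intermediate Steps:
h = 125 (h = 5*(30 - 5) = 5*25 = 125)
B = -9 (B = -3*3 = -9)
186098 + ((-7*9)*h)*B = 186098 + (-7*9*125)*(-9) = 186098 - 63*125*(-9) = 186098 - 7875*(-9) = 186098 + 70875 = 256973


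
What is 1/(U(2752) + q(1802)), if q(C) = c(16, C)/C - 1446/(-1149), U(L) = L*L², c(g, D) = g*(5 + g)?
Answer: 345083/7192317547748290 ≈ 4.7979e-11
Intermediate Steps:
U(L) = L³
q(C) = 482/383 + 336/C (q(C) = (16*(5 + 16))/C - 1446/(-1149) = (16*21)/C - 1446*(-1/1149) = 336/C + 482/383 = 482/383 + 336/C)
1/(U(2752) + q(1802)) = 1/(2752³ + (482/383 + 336/1802)) = 1/(20842283008 + (482/383 + 336*(1/1802))) = 1/(20842283008 + (482/383 + 168/901)) = 1/(20842283008 + 498626/345083) = 1/(7192317547748290/345083) = 345083/7192317547748290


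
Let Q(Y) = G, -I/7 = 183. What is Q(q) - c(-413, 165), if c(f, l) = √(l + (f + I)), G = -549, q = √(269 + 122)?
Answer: -549 - I*√1529 ≈ -549.0 - 39.102*I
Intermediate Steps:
I = -1281 (I = -7*183 = -1281)
q = √391 ≈ 19.774
Q(Y) = -549
c(f, l) = √(-1281 + f + l) (c(f, l) = √(l + (f - 1281)) = √(l + (-1281 + f)) = √(-1281 + f + l))
Q(q) - c(-413, 165) = -549 - √(-1281 - 413 + 165) = -549 - √(-1529) = -549 - I*√1529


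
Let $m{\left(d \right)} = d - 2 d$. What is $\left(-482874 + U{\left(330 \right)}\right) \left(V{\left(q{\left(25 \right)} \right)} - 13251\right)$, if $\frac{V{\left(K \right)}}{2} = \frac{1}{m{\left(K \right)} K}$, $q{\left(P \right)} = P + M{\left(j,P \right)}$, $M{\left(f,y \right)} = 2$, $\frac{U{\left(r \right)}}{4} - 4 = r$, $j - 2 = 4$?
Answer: $\frac{4651647930778}{729} \approx 6.3809 \cdot 10^{9}$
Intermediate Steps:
$j = 6$ ($j = 2 + 4 = 6$)
$U{\left(r \right)} = 16 + 4 r$
$m{\left(d \right)} = - d$
$q{\left(P \right)} = 2 + P$ ($q{\left(P \right)} = P + 2 = 2 + P$)
$V{\left(K \right)} = - \frac{2}{K^{2}}$ ($V{\left(K \right)} = 2 \frac{1}{- K K} = 2 \frac{\left(-1\right) \frac{1}{K}}{K} = 2 \left(- \frac{1}{K^{2}}\right) = - \frac{2}{K^{2}}$)
$\left(-482874 + U{\left(330 \right)}\right) \left(V{\left(q{\left(25 \right)} \right)} - 13251\right) = \left(-482874 + \left(16 + 4 \cdot 330\right)\right) \left(- \frac{2}{\left(2 + 25\right)^{2}} - 13251\right) = \left(-482874 + \left(16 + 1320\right)\right) \left(- \frac{2}{729} - 13251\right) = \left(-482874 + 1336\right) \left(\left(-2\right) \frac{1}{729} - 13251\right) = - 481538 \left(- \frac{2}{729} - 13251\right) = \left(-481538\right) \left(- \frac{9659981}{729}\right) = \frac{4651647930778}{729}$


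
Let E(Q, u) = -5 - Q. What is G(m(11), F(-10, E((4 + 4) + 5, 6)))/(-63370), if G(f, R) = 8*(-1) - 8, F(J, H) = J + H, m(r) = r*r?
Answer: 8/31685 ≈ 0.00025249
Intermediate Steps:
m(r) = r²
F(J, H) = H + J
G(f, R) = -16 (G(f, R) = -8 - 8 = -16)
G(m(11), F(-10, E((4 + 4) + 5, 6)))/(-63370) = -16/(-63370) = -16*(-1/63370) = 8/31685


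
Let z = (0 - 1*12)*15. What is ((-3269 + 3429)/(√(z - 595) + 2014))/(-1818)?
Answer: -161120/3687786639 + 400*I*√31/3687786639 ≈ -4.369e-5 + 6.0391e-7*I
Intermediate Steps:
z = -180 (z = (0 - 12)*15 = -12*15 = -180)
((-3269 + 3429)/(√(z - 595) + 2014))/(-1818) = ((-3269 + 3429)/(√(-180 - 595) + 2014))/(-1818) = (160/(√(-775) + 2014))*(-1/1818) = (160/(5*I*√31 + 2014))*(-1/1818) = (160/(2014 + 5*I*√31))*(-1/1818) = -80/(909*(2014 + 5*I*√31))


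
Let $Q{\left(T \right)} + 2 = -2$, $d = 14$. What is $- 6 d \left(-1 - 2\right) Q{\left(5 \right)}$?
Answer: $-1008$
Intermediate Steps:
$Q{\left(T \right)} = -4$ ($Q{\left(T \right)} = -2 - 2 = -4$)
$- 6 d \left(-1 - 2\right) Q{\left(5 \right)} = \left(-6\right) 14 \left(-1 - 2\right) \left(-4\right) = - 84 \left(\left(-3\right) \left(-4\right)\right) = \left(-84\right) 12 = -1008$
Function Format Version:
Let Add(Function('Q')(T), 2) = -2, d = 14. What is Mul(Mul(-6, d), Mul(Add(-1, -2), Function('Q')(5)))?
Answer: -1008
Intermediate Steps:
Function('Q')(T) = -4 (Function('Q')(T) = Add(-2, -2) = -4)
Mul(Mul(-6, d), Mul(Add(-1, -2), Function('Q')(5))) = Mul(Mul(-6, 14), Mul(Add(-1, -2), -4)) = Mul(-84, Mul(-3, -4)) = Mul(-84, 12) = -1008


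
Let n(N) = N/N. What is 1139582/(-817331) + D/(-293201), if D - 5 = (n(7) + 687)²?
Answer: -721009393501/239642266531 ≈ -3.0087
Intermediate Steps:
n(N) = 1
D = 473349 (D = 5 + (1 + 687)² = 5 + 688² = 5 + 473344 = 473349)
1139582/(-817331) + D/(-293201) = 1139582/(-817331) + 473349/(-293201) = 1139582*(-1/817331) + 473349*(-1/293201) = -1139582/817331 - 473349/293201 = -721009393501/239642266531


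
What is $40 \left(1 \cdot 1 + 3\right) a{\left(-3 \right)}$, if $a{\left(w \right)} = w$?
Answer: $-480$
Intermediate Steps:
$40 \left(1 \cdot 1 + 3\right) a{\left(-3 \right)} = 40 \left(1 \cdot 1 + 3\right) \left(-3\right) = 40 \left(1 + 3\right) \left(-3\right) = 40 \cdot 4 \left(-3\right) = 160 \left(-3\right) = -480$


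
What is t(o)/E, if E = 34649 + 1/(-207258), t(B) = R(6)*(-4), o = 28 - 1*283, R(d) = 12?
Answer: -9948384/7181282441 ≈ -0.0013853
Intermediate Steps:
o = -255 (o = 28 - 283 = -255)
t(B) = -48 (t(B) = 12*(-4) = -48)
E = 7181282441/207258 (E = 34649 - 1/207258 = 7181282441/207258 ≈ 34649.)
t(o)/E = -48/7181282441/207258 = -48*207258/7181282441 = -9948384/7181282441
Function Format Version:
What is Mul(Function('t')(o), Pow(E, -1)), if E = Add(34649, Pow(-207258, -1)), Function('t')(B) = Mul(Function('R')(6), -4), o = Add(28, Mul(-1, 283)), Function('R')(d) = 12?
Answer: Rational(-9948384, 7181282441) ≈ -0.0013853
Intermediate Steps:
o = -255 (o = Add(28, -283) = -255)
Function('t')(B) = -48 (Function('t')(B) = Mul(12, -4) = -48)
E = Rational(7181282441, 207258) (E = Add(34649, Rational(-1, 207258)) = Rational(7181282441, 207258) ≈ 34649.)
Mul(Function('t')(o), Pow(E, -1)) = Mul(-48, Pow(Rational(7181282441, 207258), -1)) = Mul(-48, Rational(207258, 7181282441)) = Rational(-9948384, 7181282441)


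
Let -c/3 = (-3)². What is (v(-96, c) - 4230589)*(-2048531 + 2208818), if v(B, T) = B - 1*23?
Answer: -678127493196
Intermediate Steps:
c = -27 (c = -3*(-3)² = -3*9 = -27)
v(B, T) = -23 + B (v(B, T) = B - 23 = -23 + B)
(v(-96, c) - 4230589)*(-2048531 + 2208818) = ((-23 - 96) - 4230589)*(-2048531 + 2208818) = (-119 - 4230589)*160287 = -4230708*160287 = -678127493196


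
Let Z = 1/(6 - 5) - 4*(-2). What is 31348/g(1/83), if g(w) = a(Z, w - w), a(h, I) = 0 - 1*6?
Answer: -15674/3 ≈ -5224.7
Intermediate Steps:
Z = 9 (Z = 1/1 + 8 = 1 + 8 = 9)
a(h, I) = -6 (a(h, I) = 0 - 6 = -6)
g(w) = -6
31348/g(1/83) = 31348/(-6) = 31348*(-⅙) = -15674/3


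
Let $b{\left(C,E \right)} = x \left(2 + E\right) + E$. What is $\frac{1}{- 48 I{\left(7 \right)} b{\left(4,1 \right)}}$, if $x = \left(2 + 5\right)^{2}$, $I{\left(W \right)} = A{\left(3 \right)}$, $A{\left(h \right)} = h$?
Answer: $- \frac{1}{21312} \approx -4.6922 \cdot 10^{-5}$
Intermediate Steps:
$I{\left(W \right)} = 3$
$x = 49$ ($x = 7^{2} = 49$)
$b{\left(C,E \right)} = 98 + 50 E$ ($b{\left(C,E \right)} = 49 \left(2 + E\right) + E = \left(98 + 49 E\right) + E = 98 + 50 E$)
$\frac{1}{- 48 I{\left(7 \right)} b{\left(4,1 \right)}} = \frac{1}{\left(-48\right) 3 \left(98 + 50 \cdot 1\right)} = \frac{1}{\left(-144\right) \left(98 + 50\right)} = \frac{1}{\left(-144\right) 148} = \frac{1}{-21312} = - \frac{1}{21312}$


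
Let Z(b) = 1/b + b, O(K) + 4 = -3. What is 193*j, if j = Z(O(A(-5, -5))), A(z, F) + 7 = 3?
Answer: -9650/7 ≈ -1378.6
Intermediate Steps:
A(z, F) = -4 (A(z, F) = -7 + 3 = -4)
O(K) = -7 (O(K) = -4 - 3 = -7)
Z(b) = b + 1/b
j = -50/7 (j = -7 + 1/(-7) = -7 - 1/7 = -50/7 ≈ -7.1429)
193*j = 193*(-50/7) = -9650/7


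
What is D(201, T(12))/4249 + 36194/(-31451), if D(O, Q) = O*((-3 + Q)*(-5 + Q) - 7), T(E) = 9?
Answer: -945311/2727251 ≈ -0.34662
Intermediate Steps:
D(O, Q) = O*(-7 + (-5 + Q)*(-3 + Q)) (D(O, Q) = O*((-5 + Q)*(-3 + Q) - 7) = O*(-7 + (-5 + Q)*(-3 + Q)))
D(201, T(12))/4249 + 36194/(-31451) = (201*(8 + 9**2 - 8*9))/4249 + 36194/(-31451) = (201*(8 + 81 - 72))*(1/4249) + 36194*(-1/31451) = (201*17)*(1/4249) - 36194/31451 = 3417*(1/4249) - 36194/31451 = 3417/4249 - 36194/31451 = -945311/2727251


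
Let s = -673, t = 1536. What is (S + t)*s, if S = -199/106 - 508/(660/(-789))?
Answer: -8402028793/5830 ≈ -1.4412e+6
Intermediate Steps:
S = 3529561/5830 (S = -199*1/106 - 508/(660*(-1/789)) = -199/106 - 508/(-220/263) = -199/106 - 508*(-263/220) = -199/106 + 33401/55 = 3529561/5830 ≈ 605.41)
(S + t)*s = (3529561/5830 + 1536)*(-673) = (12484441/5830)*(-673) = -8402028793/5830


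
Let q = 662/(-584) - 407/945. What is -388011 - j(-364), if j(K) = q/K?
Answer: -2997897182723/7726320 ≈ -3.8801e+5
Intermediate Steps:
q = -431639/275940 (q = 662*(-1/584) - 407*1/945 = -331/292 - 407/945 = -431639/275940 ≈ -1.5642)
j(K) = -431639/(275940*K)
-388011 - j(-364) = -388011 - (-431639)/(275940*(-364)) = -388011 - (-431639)*(-1)/(275940*364) = -388011 - 1*33203/7726320 = -388011 - 33203/7726320 = -2997897182723/7726320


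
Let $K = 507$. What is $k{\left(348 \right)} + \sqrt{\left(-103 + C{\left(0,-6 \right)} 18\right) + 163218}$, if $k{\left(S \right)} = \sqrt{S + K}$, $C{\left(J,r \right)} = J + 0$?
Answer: $\sqrt{163115} + 3 \sqrt{95} \approx 433.12$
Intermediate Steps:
$C{\left(J,r \right)} = J$
$k{\left(S \right)} = \sqrt{507 + S}$ ($k{\left(S \right)} = \sqrt{S + 507} = \sqrt{507 + S}$)
$k{\left(348 \right)} + \sqrt{\left(-103 + C{\left(0,-6 \right)} 18\right) + 163218} = \sqrt{507 + 348} + \sqrt{\left(-103 + 0 \cdot 18\right) + 163218} = \sqrt{855} + \sqrt{\left(-103 + 0\right) + 163218} = 3 \sqrt{95} + \sqrt{-103 + 163218} = 3 \sqrt{95} + \sqrt{163115} = \sqrt{163115} + 3 \sqrt{95}$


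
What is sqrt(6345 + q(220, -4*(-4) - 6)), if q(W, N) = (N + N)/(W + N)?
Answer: sqrt(3356551)/23 ≈ 79.656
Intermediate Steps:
q(W, N) = 2*N/(N + W) (q(W, N) = (2*N)/(N + W) = 2*N/(N + W))
sqrt(6345 + q(220, -4*(-4) - 6)) = sqrt(6345 + 2*(-4*(-4) - 6)/((-4*(-4) - 6) + 220)) = sqrt(6345 + 2*(16 - 6)/((16 - 6) + 220)) = sqrt(6345 + 2*10/(10 + 220)) = sqrt(6345 + 2*10/230) = sqrt(6345 + 2*10*(1/230)) = sqrt(6345 + 2/23) = sqrt(145937/23) = sqrt(3356551)/23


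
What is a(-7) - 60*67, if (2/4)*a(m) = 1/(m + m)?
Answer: -28141/7 ≈ -4020.1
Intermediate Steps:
a(m) = 1/m (a(m) = 2/(m + m) = 2/((2*m)) = 2*(1/(2*m)) = 1/m)
a(-7) - 60*67 = 1/(-7) - 60*67 = -⅐ - 4020 = -28141/7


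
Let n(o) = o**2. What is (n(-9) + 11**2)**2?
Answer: 40804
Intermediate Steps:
(n(-9) + 11**2)**2 = ((-9)**2 + 11**2)**2 = (81 + 121)**2 = 202**2 = 40804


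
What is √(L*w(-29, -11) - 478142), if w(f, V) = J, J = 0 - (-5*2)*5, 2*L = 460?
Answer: I*√466642 ≈ 683.11*I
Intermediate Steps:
L = 230 (L = (½)*460 = 230)
J = 50 (J = 0 - (-10)*5 = 0 - 1*(-50) = 0 + 50 = 50)
w(f, V) = 50
√(L*w(-29, -11) - 478142) = √(230*50 - 478142) = √(11500 - 478142) = √(-466642) = I*√466642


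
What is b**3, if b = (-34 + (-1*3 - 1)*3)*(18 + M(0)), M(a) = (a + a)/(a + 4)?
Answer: -567663552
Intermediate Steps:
M(a) = 2*a/(4 + a) (M(a) = (2*a)/(4 + a) = 2*a/(4 + a))
b = -828 (b = (-34 + (-1*3 - 1)*3)*(18 + 2*0/(4 + 0)) = (-34 + (-3 - 1)*3)*(18 + 2*0/4) = (-34 - 4*3)*(18 + 2*0*(1/4)) = (-34 - 12)*(18 + 0) = -46*18 = -828)
b**3 = (-828)**3 = -567663552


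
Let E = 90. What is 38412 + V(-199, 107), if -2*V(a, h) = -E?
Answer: 38457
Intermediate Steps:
V(a, h) = 45 (V(a, h) = -(-1)*90/2 = -½*(-90) = 45)
38412 + V(-199, 107) = 38412 + 45 = 38457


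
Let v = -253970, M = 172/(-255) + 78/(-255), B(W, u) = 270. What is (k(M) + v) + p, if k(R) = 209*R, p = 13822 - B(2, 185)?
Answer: -12271768/51 ≈ -2.4062e+5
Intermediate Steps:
p = 13552 (p = 13822 - 1*270 = 13822 - 270 = 13552)
M = -50/51 (M = 172*(-1/255) + 78*(-1/255) = -172/255 - 26/85 = -50/51 ≈ -0.98039)
(k(M) + v) + p = (209*(-50/51) - 253970) + 13552 = (-10450/51 - 253970) + 13552 = -12962920/51 + 13552 = -12271768/51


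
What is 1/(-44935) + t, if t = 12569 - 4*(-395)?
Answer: 635785314/44935 ≈ 14149.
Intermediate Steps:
t = 14149 (t = 12569 - 1*(-1580) = 12569 + 1580 = 14149)
1/(-44935) + t = 1/(-44935) + 14149 = -1/44935 + 14149 = 635785314/44935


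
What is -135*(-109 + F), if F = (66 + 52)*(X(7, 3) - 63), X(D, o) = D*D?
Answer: 237735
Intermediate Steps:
X(D, o) = D²
F = -1652 (F = (66 + 52)*(7² - 63) = 118*(49 - 63) = 118*(-14) = -1652)
-135*(-109 + F) = -135*(-109 - 1652) = -135*(-1761) = 237735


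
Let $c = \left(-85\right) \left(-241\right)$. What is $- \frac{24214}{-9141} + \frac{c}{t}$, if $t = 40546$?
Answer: $\frac{106275839}{33693726} \approx 3.1542$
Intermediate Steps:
$c = 20485$
$- \frac{24214}{-9141} + \frac{c}{t} = - \frac{24214}{-9141} + \frac{20485}{40546} = \left(-24214\right) \left(- \frac{1}{9141}\right) + 20485 \cdot \frac{1}{40546} = \frac{24214}{9141} + \frac{20485}{40546} = \frac{106275839}{33693726}$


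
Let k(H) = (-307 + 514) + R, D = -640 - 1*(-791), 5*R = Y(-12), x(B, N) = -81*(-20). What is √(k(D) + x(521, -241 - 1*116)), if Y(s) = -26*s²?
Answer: 3*√2995/5 ≈ 32.836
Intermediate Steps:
x(B, N) = 1620
R = -3744/5 (R = (-26*(-12)²)/5 = (-26*144)/5 = (⅕)*(-3744) = -3744/5 ≈ -748.80)
D = 151 (D = -640 + 791 = 151)
k(H) = -2709/5 (k(H) = (-307 + 514) - 3744/5 = 207 - 3744/5 = -2709/5)
√(k(D) + x(521, -241 - 1*116)) = √(-2709/5 + 1620) = √(5391/5) = 3*√2995/5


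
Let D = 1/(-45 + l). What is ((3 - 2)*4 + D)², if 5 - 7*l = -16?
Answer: 27889/1764 ≈ 15.810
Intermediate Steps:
l = 3 (l = 5/7 - ⅐*(-16) = 5/7 + 16/7 = 3)
D = -1/42 (D = 1/(-45 + 3) = 1/(-42) = -1/42 ≈ -0.023810)
((3 - 2)*4 + D)² = ((3 - 2)*4 - 1/42)² = (1*4 - 1/42)² = (4 - 1/42)² = (167/42)² = 27889/1764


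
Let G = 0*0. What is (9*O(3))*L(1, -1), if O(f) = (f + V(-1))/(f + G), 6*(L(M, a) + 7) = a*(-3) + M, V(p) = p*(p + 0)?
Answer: -76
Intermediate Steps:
V(p) = p**2 (V(p) = p*p = p**2)
G = 0
L(M, a) = -7 - a/2 + M/6 (L(M, a) = -7 + (a*(-3) + M)/6 = -7 + (-3*a + M)/6 = -7 + (M - 3*a)/6 = -7 + (-a/2 + M/6) = -7 - a/2 + M/6)
O(f) = (1 + f)/f (O(f) = (f + (-1)**2)/(f + 0) = (f + 1)/f = (1 + f)/f)
(9*O(3))*L(1, -1) = (9*((1 + 3)/3))*(-7 - 1/2*(-1) + (1/6)*1) = (9*((1/3)*4))*(-7 + 1/2 + 1/6) = (9*(4/3))*(-19/3) = 12*(-19/3) = -76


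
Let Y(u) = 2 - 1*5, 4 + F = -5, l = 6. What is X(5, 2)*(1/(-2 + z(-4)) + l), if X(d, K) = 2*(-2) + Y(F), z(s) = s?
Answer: -245/6 ≈ -40.833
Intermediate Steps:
F = -9 (F = -4 - 5 = -9)
Y(u) = -3 (Y(u) = 2 - 5 = -3)
X(d, K) = -7 (X(d, K) = 2*(-2) - 3 = -4 - 3 = -7)
X(5, 2)*(1/(-2 + z(-4)) + l) = -7*(1/(-2 - 4) + 6) = -7*(1/(-6) + 6) = -7*(-⅙ + 6) = -7*35/6 = -245/6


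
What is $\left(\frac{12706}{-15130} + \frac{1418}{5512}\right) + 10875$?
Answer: $\frac{226722252217}{20849140} \approx 10874.0$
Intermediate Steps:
$\left(\frac{12706}{-15130} + \frac{1418}{5512}\right) + 10875 = \left(12706 \left(- \frac{1}{15130}\right) + 1418 \cdot \frac{1}{5512}\right) + 10875 = \left(- \frac{6353}{7565} + \frac{709}{2756}\right) + 10875 = - \frac{12145283}{20849140} + 10875 = \frac{226722252217}{20849140}$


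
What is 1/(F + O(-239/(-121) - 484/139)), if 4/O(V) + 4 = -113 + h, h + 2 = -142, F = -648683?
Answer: -261/169306267 ≈ -1.5416e-6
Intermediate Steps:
h = -144 (h = -2 - 142 = -144)
O(V) = -4/261 (O(V) = 4/(-4 + (-113 - 144)) = 4/(-4 - 257) = 4/(-261) = 4*(-1/261) = -4/261)
1/(F + O(-239/(-121) - 484/139)) = 1/(-648683 - 4/261) = 1/(-169306267/261) = -261/169306267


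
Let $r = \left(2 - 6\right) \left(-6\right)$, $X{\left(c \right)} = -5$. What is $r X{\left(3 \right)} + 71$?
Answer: $-49$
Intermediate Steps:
$r = 24$ ($r = \left(-4\right) \left(-6\right) = 24$)
$r X{\left(3 \right)} + 71 = 24 \left(-5\right) + 71 = -120 + 71 = -49$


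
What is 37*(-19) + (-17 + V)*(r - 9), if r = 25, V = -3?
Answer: -1023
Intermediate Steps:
37*(-19) + (-17 + V)*(r - 9) = 37*(-19) + (-17 - 3)*(25 - 9) = -703 - 20*16 = -703 - 320 = -1023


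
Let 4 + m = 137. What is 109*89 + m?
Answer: 9834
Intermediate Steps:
m = 133 (m = -4 + 137 = 133)
109*89 + m = 109*89 + 133 = 9701 + 133 = 9834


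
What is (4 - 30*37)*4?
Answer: -4424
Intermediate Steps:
(4 - 30*37)*4 = (4 - 1110)*4 = -1106*4 = -4424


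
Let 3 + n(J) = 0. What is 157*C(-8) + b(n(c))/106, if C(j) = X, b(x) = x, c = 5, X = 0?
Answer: -3/106 ≈ -0.028302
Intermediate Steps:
n(J) = -3 (n(J) = -3 + 0 = -3)
C(j) = 0
157*C(-8) + b(n(c))/106 = 157*0 - 3/106 = 0 - 3*1/106 = 0 - 3/106 = -3/106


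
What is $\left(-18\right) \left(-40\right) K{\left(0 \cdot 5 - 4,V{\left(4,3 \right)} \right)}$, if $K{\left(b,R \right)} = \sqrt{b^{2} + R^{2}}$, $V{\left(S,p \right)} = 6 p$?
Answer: $1440 \sqrt{85} \approx 13276.0$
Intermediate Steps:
$K{\left(b,R \right)} = \sqrt{R^{2} + b^{2}}$
$\left(-18\right) \left(-40\right) K{\left(0 \cdot 5 - 4,V{\left(4,3 \right)} \right)} = \left(-18\right) \left(-40\right) \sqrt{\left(6 \cdot 3\right)^{2} + \left(0 \cdot 5 - 4\right)^{2}} = 720 \sqrt{18^{2} + \left(0 - 4\right)^{2}} = 720 \sqrt{324 + \left(-4\right)^{2}} = 720 \sqrt{324 + 16} = 720 \sqrt{340} = 720 \cdot 2 \sqrt{85} = 1440 \sqrt{85}$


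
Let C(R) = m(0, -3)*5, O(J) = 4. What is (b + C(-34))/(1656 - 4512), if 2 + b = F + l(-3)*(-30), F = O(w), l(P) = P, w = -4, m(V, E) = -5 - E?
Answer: -41/1428 ≈ -0.028711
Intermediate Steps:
F = 4
C(R) = -10 (C(R) = (-5 - 1*(-3))*5 = (-5 + 3)*5 = -2*5 = -10)
b = 92 (b = -2 + (4 - 3*(-30)) = -2 + (4 + 90) = -2 + 94 = 92)
(b + C(-34))/(1656 - 4512) = (92 - 10)/(1656 - 4512) = 82/(-2856) = 82*(-1/2856) = -41/1428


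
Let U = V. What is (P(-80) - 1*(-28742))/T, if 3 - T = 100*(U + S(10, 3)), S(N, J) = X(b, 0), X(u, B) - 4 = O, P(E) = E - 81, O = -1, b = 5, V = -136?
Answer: 28581/13303 ≈ 2.1485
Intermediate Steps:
P(E) = -81 + E
X(u, B) = 3 (X(u, B) = 4 - 1 = 3)
S(N, J) = 3
U = -136
T = 13303 (T = 3 - 100*(-136 + 3) = 3 - 100*(-133) = 3 - 1*(-13300) = 3 + 13300 = 13303)
(P(-80) - 1*(-28742))/T = ((-81 - 80) - 1*(-28742))/13303 = (-161 + 28742)*(1/13303) = 28581*(1/13303) = 28581/13303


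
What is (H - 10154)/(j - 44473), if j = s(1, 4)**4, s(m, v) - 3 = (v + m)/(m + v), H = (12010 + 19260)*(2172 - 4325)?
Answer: 67334464/44217 ≈ 1522.8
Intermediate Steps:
H = -67324310 (H = 31270*(-2153) = -67324310)
s(m, v) = 4 (s(m, v) = 3 + (v + m)/(m + v) = 3 + (m + v)/(m + v) = 3 + 1 = 4)
j = 256 (j = 4**4 = 256)
(H - 10154)/(j - 44473) = (-67324310 - 10154)/(256 - 44473) = -67334464/(-44217) = -67334464*(-1/44217) = 67334464/44217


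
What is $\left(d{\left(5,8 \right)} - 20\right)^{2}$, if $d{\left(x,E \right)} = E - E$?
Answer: $400$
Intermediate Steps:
$d{\left(x,E \right)} = 0$
$\left(d{\left(5,8 \right)} - 20\right)^{2} = \left(0 - 20\right)^{2} = \left(-20\right)^{2} = 400$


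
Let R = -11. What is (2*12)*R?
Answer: -264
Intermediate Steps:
(2*12)*R = (2*12)*(-11) = 24*(-11) = -264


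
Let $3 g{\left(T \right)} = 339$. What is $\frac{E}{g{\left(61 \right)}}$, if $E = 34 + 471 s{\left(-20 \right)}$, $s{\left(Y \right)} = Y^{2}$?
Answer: $\frac{188434}{113} \approx 1667.6$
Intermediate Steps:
$g{\left(T \right)} = 113$ ($g{\left(T \right)} = \frac{1}{3} \cdot 339 = 113$)
$E = 188434$ ($E = 34 + 471 \left(-20\right)^{2} = 34 + 471 \cdot 400 = 34 + 188400 = 188434$)
$\frac{E}{g{\left(61 \right)}} = \frac{188434}{113}$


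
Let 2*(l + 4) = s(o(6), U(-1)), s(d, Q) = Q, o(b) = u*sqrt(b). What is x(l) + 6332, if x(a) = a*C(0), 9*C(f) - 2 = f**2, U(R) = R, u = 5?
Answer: 6331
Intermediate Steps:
o(b) = 5*sqrt(b)
C(f) = 2/9 + f**2/9
l = -9/2 (l = -4 + (1/2)*(-1) = -4 - 1/2 = -9/2 ≈ -4.5000)
x(a) = 2*a/9 (x(a) = a*(2/9 + (1/9)*0**2) = a*(2/9 + (1/9)*0) = a*(2/9 + 0) = a*(2/9) = 2*a/9)
x(l) + 6332 = (2/9)*(-9/2) + 6332 = -1 + 6332 = 6331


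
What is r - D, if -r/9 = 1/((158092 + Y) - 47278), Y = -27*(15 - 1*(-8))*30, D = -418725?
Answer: 12866581797/30728 ≈ 4.1873e+5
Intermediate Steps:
Y = -18630 (Y = -27*(15 + 8)*30 = -27*23*30 = -621*30 = -18630)
r = -3/30728 (r = -9/((158092 - 18630) - 47278) = -9/(139462 - 47278) = -9/92184 = -9*1/92184 = -3/30728 ≈ -9.7631e-5)
r - D = -3/30728 - 1*(-418725) = -3/30728 + 418725 = 12866581797/30728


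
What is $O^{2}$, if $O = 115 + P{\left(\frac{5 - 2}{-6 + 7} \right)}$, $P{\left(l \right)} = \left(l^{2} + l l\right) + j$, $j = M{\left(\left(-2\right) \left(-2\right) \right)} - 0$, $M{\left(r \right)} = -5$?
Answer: $16384$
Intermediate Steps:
$j = -5$ ($j = -5 - 0 = -5 + 0 = -5$)
$P{\left(l \right)} = -5 + 2 l^{2}$ ($P{\left(l \right)} = \left(l^{2} + l l\right) - 5 = \left(l^{2} + l^{2}\right) - 5 = 2 l^{2} - 5 = -5 + 2 l^{2}$)
$O = 128$ ($O = 115 - \left(5 - 2 \left(\frac{5 - 2}{-6 + 7}\right)^{2}\right) = 115 - \left(5 - 2 \left(\frac{3}{1}\right)^{2}\right) = 115 - \left(5 - 2 \left(3 \cdot 1\right)^{2}\right) = 115 - \left(5 - 2 \cdot 3^{2}\right) = 115 + \left(-5 + 2 \cdot 9\right) = 115 + \left(-5 + 18\right) = 115 + 13 = 128$)
$O^{2} = 128^{2} = 16384$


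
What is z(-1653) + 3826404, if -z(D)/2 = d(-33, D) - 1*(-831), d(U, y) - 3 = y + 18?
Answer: 3828006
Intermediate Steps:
d(U, y) = 21 + y (d(U, y) = 3 + (y + 18) = 3 + (18 + y) = 21 + y)
z(D) = -1704 - 2*D (z(D) = -2*((21 + D) - 1*(-831)) = -2*((21 + D) + 831) = -2*(852 + D) = -1704 - 2*D)
z(-1653) + 3826404 = (-1704 - 2*(-1653)) + 3826404 = (-1704 + 3306) + 3826404 = 1602 + 3826404 = 3828006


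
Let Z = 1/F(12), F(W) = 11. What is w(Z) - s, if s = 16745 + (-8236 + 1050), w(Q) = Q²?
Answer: -1156638/121 ≈ -9559.0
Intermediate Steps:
Z = 1/11 ≈ 0.090909
s = 9559 (s = 16745 - 7186 = 9559)
w(Z) - s = (1/11)² - 1*9559 = 1/121 - 9559 = -1156638/121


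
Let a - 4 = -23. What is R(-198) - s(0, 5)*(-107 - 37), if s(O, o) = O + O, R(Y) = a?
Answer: -19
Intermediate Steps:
a = -19 (a = 4 - 23 = -19)
R(Y) = -19
s(O, o) = 2*O
R(-198) - s(0, 5)*(-107 - 37) = -19 - 2*0*(-107 - 37) = -19 - 0*(-144) = -19 - 1*0 = -19 + 0 = -19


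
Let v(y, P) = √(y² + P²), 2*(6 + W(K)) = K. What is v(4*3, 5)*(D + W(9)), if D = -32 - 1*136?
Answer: -4407/2 ≈ -2203.5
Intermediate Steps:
D = -168 (D = -32 - 136 = -168)
W(K) = -6 + K/2
v(y, P) = √(P² + y²)
v(4*3, 5)*(D + W(9)) = √(5² + (4*3)²)*(-168 + (-6 + (½)*9)) = √(25 + 12²)*(-168 + (-6 + 9/2)) = √(25 + 144)*(-168 - 3/2) = √169*(-339/2) = 13*(-339/2) = -4407/2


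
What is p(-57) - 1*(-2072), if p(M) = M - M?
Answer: 2072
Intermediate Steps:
p(M) = 0
p(-57) - 1*(-2072) = 0 - 1*(-2072) = 0 + 2072 = 2072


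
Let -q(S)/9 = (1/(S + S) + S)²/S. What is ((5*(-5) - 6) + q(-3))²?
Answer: 121/144 ≈ 0.84028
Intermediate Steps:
q(S) = -9*(S + 1/(2*S))²/S (q(S) = -9*(1/(S + S) + S)²/S = -9*(1/(2*S) + S)²/S = -9*(S + 1/(2*S))²/S)
((5*(-5) - 6) + q(-3))² = ((5*(-5) - 6) - 9/4*(1 + 2*(-3)²)²/(-3)³)² = ((-25 - 6) - 9/4*(-1/27)*(1 + 2*9)²)² = (-31 - 9/4*(-1/27)*(1 + 18)²)² = (-31 - 9/4*(-1/27)*19²)² = (-31 - 9/4*(-1/27)*361)² = (-31 + 361/12)² = (-11/12)² = 121/144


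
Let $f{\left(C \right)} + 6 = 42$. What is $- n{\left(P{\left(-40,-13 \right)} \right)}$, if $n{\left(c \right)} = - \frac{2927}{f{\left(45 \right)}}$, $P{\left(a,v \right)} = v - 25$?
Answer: $\frac{2927}{36} \approx 81.306$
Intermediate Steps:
$f{\left(C \right)} = 36$ ($f{\left(C \right)} = -6 + 42 = 36$)
$P{\left(a,v \right)} = -25 + v$ ($P{\left(a,v \right)} = v - 25 = -25 + v$)
$n{\left(c \right)} = - \frac{2927}{36}$
$- n{\left(P{\left(-40,-13 \right)} \right)} = \left(-1\right) \left(- \frac{2927}{36}\right) = \frac{2927}{36}$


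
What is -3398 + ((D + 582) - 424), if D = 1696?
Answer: -1544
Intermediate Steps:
-3398 + ((D + 582) - 424) = -3398 + ((1696 + 582) - 424) = -3398 + (2278 - 424) = -3398 + 1854 = -1544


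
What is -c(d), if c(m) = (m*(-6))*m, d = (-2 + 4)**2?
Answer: 96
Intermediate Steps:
d = 4 (d = 2**2 = 4)
c(m) = -6*m**2 (c(m) = (-6*m)*m = -6*m**2)
-c(d) = -(-6)*4**2 = -(-6)*16 = -1*(-96) = 96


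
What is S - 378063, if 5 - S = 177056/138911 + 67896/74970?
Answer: -218732129210802/578564315 ≈ -3.7806e+5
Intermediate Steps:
S = 1631411043/578564315 (S = 5 - (177056/138911 + 67896/74970) = 5 - (177056*(1/138911) + 67896*(1/74970)) = 5 - (177056/138911 + 3772/4165) = 5 - 1*1261410532/578564315 = 5 - 1261410532/578564315 = 1631411043/578564315 ≈ 2.8198)
S - 378063 = 1631411043/578564315 - 378063 = -218732129210802/578564315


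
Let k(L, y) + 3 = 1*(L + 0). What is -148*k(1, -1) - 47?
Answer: 249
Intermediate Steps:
k(L, y) = -3 + L (k(L, y) = -3 + 1*(L + 0) = -3 + 1*L = -3 + L)
-148*k(1, -1) - 47 = -148*(-3 + 1) - 47 = -148*(-2) - 47 = 296 - 47 = 249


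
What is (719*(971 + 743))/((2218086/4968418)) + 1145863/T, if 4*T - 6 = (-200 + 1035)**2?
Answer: 164195862392564350/59481473841 ≈ 2.7605e+6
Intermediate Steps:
T = 697231/4 (T = 3/2 + (-200 + 1035)**2/4 = 3/2 + (1/4)*835**2 = 3/2 + (1/4)*697225 = 3/2 + 697225/4 = 697231/4 ≈ 1.7431e+5)
(719*(971 + 743))/((2218086/4968418)) + 1145863/T = (719*(971 + 743))/((2218086/4968418)) + 1145863/(697231/4) = (719*1714)/((2218086*(1/4968418))) + 1145863*(4/697231) = 1232366/(85311/191093) + 4583452/697231 = 1232366*(191093/85311) + 4583452/697231 = 235496516038/85311 + 4583452/697231 = 164195862392564350/59481473841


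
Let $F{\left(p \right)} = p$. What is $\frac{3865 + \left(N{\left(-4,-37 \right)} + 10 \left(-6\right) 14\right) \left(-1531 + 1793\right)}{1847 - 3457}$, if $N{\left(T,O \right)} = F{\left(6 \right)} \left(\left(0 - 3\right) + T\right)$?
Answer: $\frac{227219}{1610} \approx 141.13$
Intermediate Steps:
$N{\left(T,O \right)} = -18 + 6 T$ ($N{\left(T,O \right)} = 6 \left(\left(0 - 3\right) + T\right) = 6 \left(-3 + T\right) = -18 + 6 T$)
$\frac{3865 + \left(N{\left(-4,-37 \right)} + 10 \left(-6\right) 14\right) \left(-1531 + 1793\right)}{1847 - 3457} = \frac{3865 + \left(\left(-18 + 6 \left(-4\right)\right) + 10 \left(-6\right) 14\right) \left(-1531 + 1793\right)}{1847 - 3457} = \frac{3865 + \left(\left(-18 - 24\right) - 840\right) 262}{-1610} = \left(3865 + \left(-42 - 840\right) 262\right) \left(- \frac{1}{1610}\right) = \left(3865 - 231084\right) \left(- \frac{1}{1610}\right) = \left(-227219\right) \left(- \frac{1}{1610}\right) = \frac{227219}{1610}$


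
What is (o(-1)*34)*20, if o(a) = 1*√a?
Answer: 680*I ≈ 680.0*I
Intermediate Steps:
o(a) = √a
(o(-1)*34)*20 = (√(-1)*34)*20 = (I*34)*20 = (34*I)*20 = 680*I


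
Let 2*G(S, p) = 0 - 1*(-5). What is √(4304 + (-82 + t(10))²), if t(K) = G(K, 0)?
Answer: √42497/2 ≈ 103.07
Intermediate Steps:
G(S, p) = 5/2 (G(S, p) = (0 - 1*(-5))/2 = (0 + 5)/2 = (½)*5 = 5/2)
t(K) = 5/2
√(4304 + (-82 + t(10))²) = √(4304 + (-82 + 5/2)²) = √(4304 + (-159/2)²) = √(4304 + 25281/4) = √(42497/4) = √42497/2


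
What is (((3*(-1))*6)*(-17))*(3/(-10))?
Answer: -459/5 ≈ -91.800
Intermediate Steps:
(((3*(-1))*6)*(-17))*(3/(-10)) = (-3*6*(-17))*(3*(-⅒)) = -18*(-17)*(-3/10) = 306*(-3/10) = -459/5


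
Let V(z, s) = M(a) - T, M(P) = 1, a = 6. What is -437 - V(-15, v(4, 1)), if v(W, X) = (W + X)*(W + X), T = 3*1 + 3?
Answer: -432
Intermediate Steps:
T = 6 (T = 3 + 3 = 6)
v(W, X) = (W + X)**2
V(z, s) = -5 (V(z, s) = 1 - 1*6 = 1 - 6 = -5)
-437 - V(-15, v(4, 1)) = -437 - 1*(-5) = -437 + 5 = -432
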